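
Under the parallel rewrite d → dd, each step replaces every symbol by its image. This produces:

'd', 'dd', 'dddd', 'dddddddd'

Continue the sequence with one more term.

Apply φ to dddddddd symbol by symbol: d→dd, d→dd, d→dd, d→dd, d→dd, d→dd, d→dd, d→dd; joined: dd dd dd dd dd dd dd dd.

dddddddddddddddd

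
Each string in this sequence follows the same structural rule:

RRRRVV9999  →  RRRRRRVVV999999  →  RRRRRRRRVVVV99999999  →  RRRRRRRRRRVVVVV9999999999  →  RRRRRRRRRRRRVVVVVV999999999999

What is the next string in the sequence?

The n-th term is 2n+2 R's then n+1 V's then 2n+2 9's (n = 1, 2, …).
Setting n = 6 gives 14, 7, 14 characters in each block.

RRRRRRRRRRRRRRVVVVVVV99999999999999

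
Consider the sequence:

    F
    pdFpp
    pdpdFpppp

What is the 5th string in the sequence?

pdpdpdpdFpppppppp

Every step adds pd to the front and pp to the end of the previous string.
From pdpdFpppp, 2 further steps: pdpdFpppp → pdpdpdFpppppp → (answer).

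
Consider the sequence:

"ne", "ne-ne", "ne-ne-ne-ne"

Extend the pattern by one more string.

Each string is two copies of the previous one joined by '-'.
Doubling ne-ne-ne-ne with '-' between the halves:

ne-ne-ne-ne-ne-ne-ne-ne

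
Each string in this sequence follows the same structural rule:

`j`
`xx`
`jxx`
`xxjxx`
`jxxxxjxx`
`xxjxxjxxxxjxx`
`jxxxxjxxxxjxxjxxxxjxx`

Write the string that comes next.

xxjxxjxxxxjxxjxxxxjxxxxjxxjxxxxjxx

This is a Fibonacci-style word recurrence s(k) = s(k−2)·s(k−1): e.g. j·xx = jxx.
The next term joins xxjxxjxxxxjxx and jxxxxjxxxxjxxjxxxxjxx.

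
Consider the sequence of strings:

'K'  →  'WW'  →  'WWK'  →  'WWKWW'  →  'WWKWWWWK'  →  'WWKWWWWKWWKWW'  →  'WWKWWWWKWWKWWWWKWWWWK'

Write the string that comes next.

WWKWWWWKWWKWWWWKWWWWKWWKWWWWKWWKWW

This is a Fibonacci-style word recurrence s(k) = s(k−1)·s(k−2): e.g. WW·K = WWK.
Continuing: WWKWWWWKWWKWWWWKWWWWK · WWKWWWWKWWKWW gives term 8.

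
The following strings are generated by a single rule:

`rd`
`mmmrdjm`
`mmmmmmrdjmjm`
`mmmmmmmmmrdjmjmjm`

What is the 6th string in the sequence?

mmmmmmmmmmmmmmmrdjmjmjmjmjm

Every step adds mmm to the front and jm to the end of the previous string.
From mmmmmmmmmrdjmjmjm, 2 further steps: mmmmmmmmmrdjmjmjm → mmmmmmmmmmmmrdjmjmjmjm → (answer).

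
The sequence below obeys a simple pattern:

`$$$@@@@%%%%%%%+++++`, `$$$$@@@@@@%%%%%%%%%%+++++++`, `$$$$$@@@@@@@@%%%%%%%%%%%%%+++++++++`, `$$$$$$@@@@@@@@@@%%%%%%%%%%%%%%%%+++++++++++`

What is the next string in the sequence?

$$$$$$$@@@@@@@@@@@@%%%%%%%%%%%%%%%%%%%+++++++++++++

Term n consists of n+1 $'s, followed by 2n @'s, followed by 3n+1 %'s, followed by 2n+1 +'s, where the shown terms are n = 2, 3, 4, 5.
At n = 6 the blocks have lengths 7, 12, 19, 13.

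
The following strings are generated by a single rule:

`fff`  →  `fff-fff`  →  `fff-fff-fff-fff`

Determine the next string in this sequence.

fff-fff-fff-fff-fff-fff-fff-fff

Each string is two copies of the previous one joined by '-'.
So the next term is two copies of fff-fff-fff-fff with '-' between the halves.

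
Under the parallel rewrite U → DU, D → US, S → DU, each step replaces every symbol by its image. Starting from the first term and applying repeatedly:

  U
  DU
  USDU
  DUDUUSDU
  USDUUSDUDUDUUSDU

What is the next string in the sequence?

DUDUUSDUDUDUUSDUUSDUUSDUDUDUUSDU

φ(USDUUSDUDUDUUSDU) expands symbol-by-symbol to DU DU US DU DU DU US DU US DU US DU DU DU US DU; joining the 16 pieces gives the next term.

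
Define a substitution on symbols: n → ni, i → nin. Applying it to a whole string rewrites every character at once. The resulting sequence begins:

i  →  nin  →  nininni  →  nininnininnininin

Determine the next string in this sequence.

nininnininninininnininninininnininnininni

Replace each of the 17 characters of nininnininnininin in place — ni nin ni nin ni ni nin ni nin ni ni nin ni nin ni nin ni — and concatenate.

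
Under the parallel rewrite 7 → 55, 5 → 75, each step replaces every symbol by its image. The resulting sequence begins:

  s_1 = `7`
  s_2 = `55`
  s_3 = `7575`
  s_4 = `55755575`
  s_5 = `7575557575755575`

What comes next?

55755575757555755575557575755575

φ(7575557575755575) expands symbol-by-symbol to 55 75 55 75 75 75 55 75 55 75 55 75 75 75 55 75; joining the 16 pieces gives the next term.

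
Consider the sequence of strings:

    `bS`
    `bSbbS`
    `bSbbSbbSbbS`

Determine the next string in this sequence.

Each string is two copies of the previous one joined by 'b'.
One more doubling of bSbbSbbSbbS gives the answer.

bSbbSbbSbbSbbSbbSbbSbbS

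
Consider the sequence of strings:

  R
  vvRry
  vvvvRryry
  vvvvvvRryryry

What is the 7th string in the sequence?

s(k+1) = vv·s(k)·ry, so each term gains vv as a prefix and ry as a suffix.
From vvvvvvRryryry, 3 further steps: vvvvvvRryryry → vvvvvvvvRryryryry → vvvvvvvvvvRryryryryry → (answer).

vvvvvvvvvvvvRryryryryryry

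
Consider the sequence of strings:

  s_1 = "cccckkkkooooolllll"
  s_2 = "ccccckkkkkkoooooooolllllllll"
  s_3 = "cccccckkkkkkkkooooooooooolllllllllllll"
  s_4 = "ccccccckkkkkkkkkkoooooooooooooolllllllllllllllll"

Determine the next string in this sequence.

Each string has the form c^{n+3} k^{2n+2} o^{3n+2} l^{4n+1} (n = 1, 2, …).
At n = 5 the blocks have lengths 8, 12, 17, 21.

cccccccckkkkkkkkkkkkooooooooooooooooolllllllllllllllllllll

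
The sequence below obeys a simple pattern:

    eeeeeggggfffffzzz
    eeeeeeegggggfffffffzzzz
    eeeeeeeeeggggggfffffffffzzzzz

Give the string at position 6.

Term n consists of 2n+1 e's, followed by n+2 g's, followed by 2n+1 f's, followed by n+1 z's, where the shown terms are n = 2, 3, 4.
Setting n = 7 gives 15, 9, 15, 8 characters in each block.

eeeeeeeeeeeeeeegggggggggfffffffffffffffzzzzzzzz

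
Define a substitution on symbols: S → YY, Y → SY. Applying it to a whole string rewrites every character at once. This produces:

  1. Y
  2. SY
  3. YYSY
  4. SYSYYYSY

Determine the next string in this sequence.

Rewriting each symbol of SYSYYYSY: S→YY, Y→SY, S→YY, Y→SY, Y→SY, Y→SY, S→YY, Y→SY, which concatenates to YY SY YY SY SY SY YY SY.

YYSYYYSYSYSYYYSY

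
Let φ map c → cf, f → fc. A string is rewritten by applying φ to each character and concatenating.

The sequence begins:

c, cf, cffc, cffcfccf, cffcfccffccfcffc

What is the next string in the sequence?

φ(cffcfccffccfcffc) expands symbol-by-symbol to cf fc fc cf fc cf cf fc fc cf cf fc cf fc fc cf; joining the 16 pieces gives the next term.

cffcfccffccfcffcfccfcffccffcfccf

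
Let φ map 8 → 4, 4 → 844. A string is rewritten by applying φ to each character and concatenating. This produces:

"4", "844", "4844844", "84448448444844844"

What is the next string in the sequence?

48448448444844844484484484448448444844844

Replace each of the 17 characters of 84448448444844844 in place — 4 844 844 844 4 844 844 4 844 844 844 4 844 844 4 844 844 — and concatenate.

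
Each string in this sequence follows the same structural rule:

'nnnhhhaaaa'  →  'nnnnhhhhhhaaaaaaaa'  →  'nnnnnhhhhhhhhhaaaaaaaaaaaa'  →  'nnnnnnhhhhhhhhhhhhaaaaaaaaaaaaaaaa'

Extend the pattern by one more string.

Each string has the form n^{n+2} h^{3n} a^{4n} (n = 1, 2, …).
At n = 5 the blocks have lengths 7, 15, 20.

nnnnnnnhhhhhhhhhhhhhhhaaaaaaaaaaaaaaaaaaaa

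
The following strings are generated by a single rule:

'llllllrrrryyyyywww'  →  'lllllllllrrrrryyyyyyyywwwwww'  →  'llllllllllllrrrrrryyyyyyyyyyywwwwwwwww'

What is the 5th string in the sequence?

The n-th term is 3n+3 l's then n+3 r's then 3n+2 y's then 3n w's (n = 1, 2, …).
For term 5, n = 5, so the run lengths are 18, 8, 17, 15.

llllllllllllllllllrrrrrrrryyyyyyyyyyyyyyyyywwwwwwwwwwwwwww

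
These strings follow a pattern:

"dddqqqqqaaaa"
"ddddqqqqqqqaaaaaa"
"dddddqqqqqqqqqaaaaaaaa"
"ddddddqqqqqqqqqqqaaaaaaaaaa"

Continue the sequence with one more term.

dddddddqqqqqqqqqqqqqaaaaaaaaaaaa

Term n consists of n+1 d's, followed by 2n+1 q's, followed by 2n a's, where the shown terms are n = 2, 3, 4, 5.
At n = 6 the blocks have lengths 7, 13, 12.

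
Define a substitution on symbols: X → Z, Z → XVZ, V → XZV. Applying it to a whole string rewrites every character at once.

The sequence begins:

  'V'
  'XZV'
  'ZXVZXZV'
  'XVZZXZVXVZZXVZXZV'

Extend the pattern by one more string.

ZXZVXVZXVZZXVZXZVZXZVXVZXVZZXZVXVZZXVZXZV

Replace each of the 17 characters of XVZZXZVXVZZXVZXZV in place — Z XZV XVZ XVZ Z XVZ XZV Z XZV XVZ XVZ Z XZV XVZ Z XVZ XZV — and concatenate.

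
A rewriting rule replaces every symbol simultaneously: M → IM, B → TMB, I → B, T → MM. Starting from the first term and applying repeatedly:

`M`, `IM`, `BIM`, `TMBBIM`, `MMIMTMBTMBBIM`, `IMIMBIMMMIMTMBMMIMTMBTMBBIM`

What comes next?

Rewriting the 27 symbols of IMIMBIMMMIMTMBMMIMTMBTMBBIM one by one yields B IM B IM TMB B IM IM IM B IM MM IM TMB IM IM B IM MM IM TMB MM IM TMB TMB B IM; concatenated:

BIMBIMTMBBIMIMIMBIMMMIMTMBIMIMBIMMMIMTMBMMIMTMBTMBBIM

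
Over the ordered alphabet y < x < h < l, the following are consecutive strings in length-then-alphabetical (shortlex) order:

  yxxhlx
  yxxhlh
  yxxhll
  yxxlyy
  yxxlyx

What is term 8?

yxxlxy

Continuing the enumeration 3 steps past yxxlyx: yxxlyx → yxxlyh → yxxlyl → (answer).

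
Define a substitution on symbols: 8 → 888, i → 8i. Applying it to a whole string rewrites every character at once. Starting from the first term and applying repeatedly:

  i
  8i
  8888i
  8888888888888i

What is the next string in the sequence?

Rewriting the 14 symbols of 8888888888888i one by one yields 888 888 888 888 888 888 888 888 888 888 888 888 888 8i; concatenated:

8888888888888888888888888888888888888888i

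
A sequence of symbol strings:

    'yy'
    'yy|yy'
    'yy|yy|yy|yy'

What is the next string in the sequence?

yy|yy|yy|yy|yy|yy|yy|yy

Every step duplicates the string with '|' between the halves.
One more doubling of yy|yy|yy|yy gives the answer.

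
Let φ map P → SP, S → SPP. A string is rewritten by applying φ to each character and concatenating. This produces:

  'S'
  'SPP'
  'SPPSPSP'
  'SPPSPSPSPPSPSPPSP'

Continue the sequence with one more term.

SPPSPSPSPPSPSPPSPSPPSPSPSPPSPSPPSPSPSPPSP

φ(SPPSPSPSPPSPSPPSP) expands symbol-by-symbol to SPP SP SP SPP SP SPP SP SPP SP SP SPP SP SPP SP SP SPP SP; joining the 17 pieces gives the next term.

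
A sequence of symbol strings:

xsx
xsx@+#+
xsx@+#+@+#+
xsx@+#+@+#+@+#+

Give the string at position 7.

xsx@+#+@+#+@+#+@+#+@+#+@+#+

The strings grow by a fixed suffix @+#+ each time.
From xsx@+#+@+#+@+#+, 3 further steps: xsx@+#+@+#+@+#+ → xsx@+#+@+#+@+#+@+#+ → xsx@+#+@+#+@+#+@+#+@+#+ → (answer).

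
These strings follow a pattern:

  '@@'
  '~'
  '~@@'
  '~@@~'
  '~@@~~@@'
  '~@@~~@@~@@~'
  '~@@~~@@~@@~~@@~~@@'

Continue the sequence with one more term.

~@@~~@@~@@~~@@~~@@~@@~~@@~@@~

From term 3 onward, concatenate the last term with the second-to-last: ~·@@ = ~@@, ~@@·~ = ~@@~, …
So term 8 is ~@@~~@@~@@~~@@~~@@·~@@~~@@~@@~.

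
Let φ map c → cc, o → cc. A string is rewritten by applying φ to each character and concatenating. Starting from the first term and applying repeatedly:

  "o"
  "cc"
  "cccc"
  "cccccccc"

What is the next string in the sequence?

Rewriting each symbol of cccccccc: c→cc, c→cc, c→cc, c→cc, c→cc, c→cc, c→cc, c→cc, which concatenates to cc cc cc cc cc cc cc cc.

cccccccccccccccc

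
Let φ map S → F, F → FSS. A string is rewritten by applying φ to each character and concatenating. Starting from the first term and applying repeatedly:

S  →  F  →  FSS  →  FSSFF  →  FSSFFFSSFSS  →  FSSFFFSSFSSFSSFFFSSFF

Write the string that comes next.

FSSFFFSSFSSFSSFFFSSFFFSSFFFSSFSSFSSFFFSSFSS

Applying the rule to each of the 21 symbols of FSSFFFSSFSSFSSFFFSSFF gives the pieces FSS F F FSS FSS FSS F F FSS F F FSS F F FSS FSS FSS F F FSS FSS, which concatenate to the answer.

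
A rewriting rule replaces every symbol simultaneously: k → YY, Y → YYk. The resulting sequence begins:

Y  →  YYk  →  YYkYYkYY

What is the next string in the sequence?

Apply φ to YYkYYkYY symbol by symbol: Y→YYk, Y→YYk, k→YY, Y→YYk, Y→YYk, k→YY, Y→YYk, Y→YYk; joined: YYk YYk YY YYk YYk YY YYk YYk.

YYkYYkYYYYkYYkYYYYkYYk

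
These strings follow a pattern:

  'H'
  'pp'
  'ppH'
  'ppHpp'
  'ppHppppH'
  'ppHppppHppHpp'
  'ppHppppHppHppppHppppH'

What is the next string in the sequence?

From term 3 onward, concatenate the last term with the second-to-last: pp·H = ppH, ppH·pp = ppHpp, …
Continuing: ppHppppHppHppppHppppH · ppHppppHppHpp gives term 8.

ppHppppHppHppppHppppHppHppppHppHpp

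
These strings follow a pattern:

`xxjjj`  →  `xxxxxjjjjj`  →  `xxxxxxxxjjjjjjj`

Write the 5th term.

Each string has the form x^{3n-1} j^{2n+1} (n = 1, 2, …).
Setting n = 5 gives 14, 11 characters in each block.

xxxxxxxxxxxxxxjjjjjjjjjjj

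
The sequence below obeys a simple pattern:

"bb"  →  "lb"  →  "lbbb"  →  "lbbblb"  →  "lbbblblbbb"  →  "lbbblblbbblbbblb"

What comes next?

From term 3 onward, concatenate the last term with the second-to-last: lb·bb = lbbb, lbbb·lb = lbbblb, …
The next term joins lbbblblbbblbbblb and lbbblblbbb.

lbbblblbbblbbblblbbblblbbb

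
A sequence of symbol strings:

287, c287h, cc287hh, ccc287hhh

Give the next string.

Each term wraps the previous one in c on the left and h on the right.
One more step from ccc287hhh gives the answer.

cccc287hhhh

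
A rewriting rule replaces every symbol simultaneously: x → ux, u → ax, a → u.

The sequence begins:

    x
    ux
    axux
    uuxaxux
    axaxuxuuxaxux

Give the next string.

Applying the rule to each of the 13 symbols of axaxuxuuxaxux gives the pieces u ux u ux ax ux ax ax ux u ux ax ux, which concatenate to the answer.

uuxuuxaxuxaxaxuxuuxaxux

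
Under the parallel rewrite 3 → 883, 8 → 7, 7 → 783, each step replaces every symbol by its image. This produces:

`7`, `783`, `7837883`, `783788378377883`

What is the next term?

Replace each of the 15 characters of 783788378377883 in place — 783 7 883 783 7 7 883 783 7 883 783 783 7 7 883 — and concatenate.

783788378377883783788378378377883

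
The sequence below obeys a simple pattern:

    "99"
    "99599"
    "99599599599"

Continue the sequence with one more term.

99599599599599599599599

Every step duplicates the string with '5' between the halves.
One more doubling of 99599599599 gives the answer.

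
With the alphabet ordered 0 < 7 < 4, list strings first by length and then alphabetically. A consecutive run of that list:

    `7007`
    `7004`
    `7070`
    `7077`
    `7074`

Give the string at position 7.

7047

Continuing the enumeration 2 steps past 7074: 7074 → 7040 → (answer).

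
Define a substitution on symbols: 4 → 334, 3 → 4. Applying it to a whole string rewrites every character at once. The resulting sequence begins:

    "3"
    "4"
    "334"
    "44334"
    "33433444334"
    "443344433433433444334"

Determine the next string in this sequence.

φ(443344433433433444334) expands symbol-by-symbol to 334 334 4 4 334 334 334 4 4 334 4 4 334 4 4 334 334 334 4 4 334; joining the 21 pieces gives the next term.

3343344433433433444334443344433433433444334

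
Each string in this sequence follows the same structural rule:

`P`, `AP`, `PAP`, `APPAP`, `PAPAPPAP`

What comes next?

This is a Fibonacci-style word recurrence s(k) = s(k−2)·s(k−1): e.g. P·AP = PAP.
Continuing: APPAP · PAPAPPAP gives term 6.

APPAPPAPAPPAP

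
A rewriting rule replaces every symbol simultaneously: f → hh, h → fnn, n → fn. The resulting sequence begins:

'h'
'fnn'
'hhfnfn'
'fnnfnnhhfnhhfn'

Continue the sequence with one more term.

Applying the rule to each of the 14 symbols of fnnfnnhhfnhhfn gives the pieces hh fn fn hh fn fn fnn fnn hh fn fnn fnn hh fn, which concatenate to the answer.

hhfnfnhhfnfnfnnfnnhhfnfnnfnnhhfn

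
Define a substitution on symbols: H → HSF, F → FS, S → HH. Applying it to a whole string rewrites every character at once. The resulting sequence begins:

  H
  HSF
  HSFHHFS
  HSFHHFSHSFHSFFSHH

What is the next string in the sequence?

HSFHHFSHSFHSFFSHHHSFHHFSHSFHHFSFSHHHSFHSF

φ(HSFHHFSHSFHSFFSHH) expands symbol-by-symbol to HSF HH FS HSF HSF FS HH HSF HH FS HSF HH FS FS HH HSF HSF; joining the 17 pieces gives the next term.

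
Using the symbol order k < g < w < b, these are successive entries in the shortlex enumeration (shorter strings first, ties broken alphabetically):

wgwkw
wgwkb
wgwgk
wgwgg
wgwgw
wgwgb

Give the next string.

wgwwk

The successor of wgwgb increments the rightmost position that isn't already b and resets every position after it to k.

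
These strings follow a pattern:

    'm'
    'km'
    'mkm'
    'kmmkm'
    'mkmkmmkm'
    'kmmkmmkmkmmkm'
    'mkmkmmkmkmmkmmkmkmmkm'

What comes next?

This is a Fibonacci-style word recurrence s(k) = s(k−2)·s(k−1): e.g. m·km = mkm.
Continuing: kmmkmmkmkmmkm · mkmkmmkmkmmkmmkmkmmkm gives term 8.

kmmkmmkmkmmkmmkmkmmkmkmmkmmkmkmmkm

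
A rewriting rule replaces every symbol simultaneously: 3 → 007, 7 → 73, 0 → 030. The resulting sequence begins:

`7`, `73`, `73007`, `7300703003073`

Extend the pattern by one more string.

730070300307303000703003000703073007

Applying the rule to each of the 13 symbols of 7300703003073 gives the pieces 73 007 030 030 73 030 007 030 030 007 030 73 007, which concatenate to the answer.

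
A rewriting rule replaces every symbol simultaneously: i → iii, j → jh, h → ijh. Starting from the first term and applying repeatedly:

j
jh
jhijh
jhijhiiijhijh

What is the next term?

jhijhiiijhijhiiiiiiiiijhijhiiijhijh

Applying the rule to each of the 13 symbols of jhijhiiijhijh gives the pieces jh ijh iii jh ijh iii iii iii jh ijh iii jh ijh, which concatenate to the answer.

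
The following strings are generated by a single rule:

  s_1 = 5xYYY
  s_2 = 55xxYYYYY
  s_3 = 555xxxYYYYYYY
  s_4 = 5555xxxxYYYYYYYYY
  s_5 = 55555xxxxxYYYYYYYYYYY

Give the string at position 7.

Each string has the form 5^{n-1} x^{n-1} Y^{2n-1}, where the shown terms are n = 2, 3, 4, 5, 6.
Setting n = 8 gives 7, 7, 15 characters in each block.

5555555xxxxxxxYYYYYYYYYYYYYYY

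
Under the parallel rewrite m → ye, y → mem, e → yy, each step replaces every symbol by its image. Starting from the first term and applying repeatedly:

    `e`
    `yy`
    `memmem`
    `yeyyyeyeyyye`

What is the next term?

Apply φ to yeyyyeyeyyye symbol by symbol: y→mem, e→yy, y→mem, y→mem, y→mem, e→yy, y→mem, e→yy, y→mem, y→mem, y→mem, e→yy; joined: mem yy mem mem mem yy mem yy mem mem mem yy.

memyymemmemmemyymemyymemmemmemyy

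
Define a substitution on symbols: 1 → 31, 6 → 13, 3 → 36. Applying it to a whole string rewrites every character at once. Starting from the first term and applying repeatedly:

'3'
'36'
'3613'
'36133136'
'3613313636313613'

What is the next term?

36133136363136133613363136133136

Applying the rule to each of the 16 symbols of 3613313636313613 gives the pieces 36 13 31 36 36 31 36 13 36 13 36 31 36 13 31 36, which concatenate to the answer.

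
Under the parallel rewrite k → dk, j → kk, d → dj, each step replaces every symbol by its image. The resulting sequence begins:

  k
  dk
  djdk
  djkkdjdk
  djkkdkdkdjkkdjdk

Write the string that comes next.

djkkdkdkdjdkdjdkdjkkdkdkdjkkdjdk

Applying the rule to each of the 16 symbols of djkkdkdkdjkkdjdk gives the pieces dj kk dk dk dj dk dj dk dj kk dk dk dj kk dj dk, which concatenate to the answer.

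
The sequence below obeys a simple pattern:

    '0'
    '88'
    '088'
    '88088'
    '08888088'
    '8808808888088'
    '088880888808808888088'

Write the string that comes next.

This is a Fibonacci-style word recurrence s(k) = s(k−2)·s(k−1): e.g. 0·88 = 088.
The next term joins 8808808888088 and 088880888808808888088.

8808808888088088880888808808888088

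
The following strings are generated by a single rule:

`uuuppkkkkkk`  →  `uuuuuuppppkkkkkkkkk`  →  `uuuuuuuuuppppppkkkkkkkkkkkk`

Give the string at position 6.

Term n consists of 3n u's, followed by 2n p's, followed by 3n+3 k's (n = 1, 2, …).
For term 6, n = 6, so the run lengths are 18, 12, 21.

uuuuuuuuuuuuuuuuuuppppppppppppkkkkkkkkkkkkkkkkkkkkk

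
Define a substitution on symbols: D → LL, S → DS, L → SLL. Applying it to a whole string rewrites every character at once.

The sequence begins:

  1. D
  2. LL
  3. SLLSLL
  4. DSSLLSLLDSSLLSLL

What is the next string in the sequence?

Rewriting the 16 symbols of DSSLLSLLDSSLLSLL one by one yields LL DS DS SLL SLL DS SLL SLL LL DS DS SLL SLL DS SLL SLL; concatenated:

LLDSDSSLLSLLDSSLLSLLLLDSDSSLLSLLDSSLLSLL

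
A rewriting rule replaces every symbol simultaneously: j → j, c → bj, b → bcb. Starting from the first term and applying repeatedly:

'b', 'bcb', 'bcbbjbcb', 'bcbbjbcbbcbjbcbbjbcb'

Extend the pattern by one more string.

Rewriting the 20 symbols of bcbbjbcbbcbjbcbbjbcb one by one yields bcb bj bcb bcb j bcb bj bcb bcb bj bcb j bcb bj bcb bcb j bcb bj bcb; concatenated:

bcbbjbcbbcbjbcbbjbcbbcbbjbcbjbcbbjbcbbcbjbcbbjbcb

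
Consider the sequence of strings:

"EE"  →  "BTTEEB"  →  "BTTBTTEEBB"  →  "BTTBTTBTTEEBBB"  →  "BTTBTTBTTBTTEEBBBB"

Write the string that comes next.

s(k+1) = BTT·s(k)·B, so each term gains BTT as a prefix and B as a suffix.
Applying this once more to BTTBTTBTTBTTEEBBBB:

BTTBTTBTTBTTBTTEEBBBBB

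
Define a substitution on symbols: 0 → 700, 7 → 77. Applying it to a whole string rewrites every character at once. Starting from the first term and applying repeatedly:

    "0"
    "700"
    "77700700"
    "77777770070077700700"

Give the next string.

777777777777777007007770070077777770070077700700

φ(77777770070077700700) expands symbol-by-symbol to 77 77 77 77 77 77 77 700 700 77 700 700 77 77 77 700 700 77 700 700; joining the 20 pieces gives the next term.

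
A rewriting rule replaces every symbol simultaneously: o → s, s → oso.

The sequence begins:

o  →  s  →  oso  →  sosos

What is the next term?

Expanding sosos: s→oso, o→s, s→oso, o→s, s→oso. Concatenated: oso s oso s oso.

osososososo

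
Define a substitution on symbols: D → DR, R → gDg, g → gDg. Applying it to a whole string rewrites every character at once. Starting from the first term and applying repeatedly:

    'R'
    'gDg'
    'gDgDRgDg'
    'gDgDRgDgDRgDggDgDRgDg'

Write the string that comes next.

Replace each of the 21 characters of gDgDRgDgDRgDggDgDRgDg in place — gDg DR gDg DR gDg gDg DR gDg DR gDg gDg DR gDg gDg DR gDg DR gDg gDg DR gDg — and concatenate.

gDgDRgDgDRgDggDgDRgDgDRgDggDgDRgDggDgDRgDgDRgDggDgDRgDg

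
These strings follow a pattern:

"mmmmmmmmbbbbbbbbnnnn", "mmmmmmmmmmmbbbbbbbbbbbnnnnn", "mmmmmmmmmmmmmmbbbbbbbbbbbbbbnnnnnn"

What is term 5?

mmmmmmmmmmmmmmmmmmmmbbbbbbbbbbbbbbbbbbbbnnnnnnnn

Each string has the form m^{3n-1} b^{3n-1} n^{n+1}, where the shown terms are n = 3, 4, 5.
Setting n = 7 gives 20, 20, 8 characters in each block.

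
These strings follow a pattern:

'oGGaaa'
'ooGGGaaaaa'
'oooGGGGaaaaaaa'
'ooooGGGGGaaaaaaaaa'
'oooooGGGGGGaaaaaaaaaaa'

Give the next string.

The n-th term is n-1 o's then n G's then 2n-1 a's, where the shown terms are n = 2, 3, 4, 5, 6.
Setting n = 7 gives 6, 7, 13 characters in each block.

ooooooGGGGGGGaaaaaaaaaaaaa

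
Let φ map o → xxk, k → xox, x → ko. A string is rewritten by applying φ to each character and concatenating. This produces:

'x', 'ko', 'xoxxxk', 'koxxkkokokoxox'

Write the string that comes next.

xoxxxkkokoxoxxoxxxkxoxxxkxoxxxkkoxxkko

Applying the rule to each of the 14 symbols of koxxkkokokoxox gives the pieces xox xxk ko ko xox xox xxk xox xxk xox xxk ko xxk ko, which concatenate to the answer.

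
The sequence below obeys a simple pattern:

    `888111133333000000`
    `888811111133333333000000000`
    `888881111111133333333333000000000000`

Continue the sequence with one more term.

888888111111111133333333333333000000000000000

Each string has the form 8^{n+1} 1^{2n} 3^{3n-1} 0^{3n}, where the shown terms are n = 2, 3, 4.
For the next term, n = 5, so the run lengths are 6, 10, 14, 15.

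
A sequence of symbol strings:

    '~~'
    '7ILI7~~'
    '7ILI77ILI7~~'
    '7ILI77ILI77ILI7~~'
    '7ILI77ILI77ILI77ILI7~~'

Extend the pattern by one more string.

7ILI77ILI77ILI77ILI77ILI7~~

Every step adds 7ILI7 at the front: s(k+1) = 7ILI7·s(k).
So the next term is 7ILI7·7ILI77ILI77ILI77ILI7~~.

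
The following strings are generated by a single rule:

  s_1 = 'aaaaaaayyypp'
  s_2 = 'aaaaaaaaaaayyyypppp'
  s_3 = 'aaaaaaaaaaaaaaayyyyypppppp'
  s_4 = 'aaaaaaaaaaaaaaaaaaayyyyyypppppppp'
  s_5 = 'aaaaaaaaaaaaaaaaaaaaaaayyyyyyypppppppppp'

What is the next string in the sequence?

Reading off run lengths: a runs 7, 11, 15, 19, 23; y runs 3, 4, 5, 6, 7; p runs 2, 4, 6, 8, 10 — each is linear in n (n = 1, 2, …).
At n = 6 the blocks have lengths 27, 8, 12.

aaaaaaaaaaaaaaaaaaaaaaaaaaayyyyyyyypppppppppppp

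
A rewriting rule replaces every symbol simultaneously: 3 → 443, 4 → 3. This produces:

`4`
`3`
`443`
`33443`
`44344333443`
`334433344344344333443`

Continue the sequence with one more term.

4434433344344344333443334433344344344333443

Applying the rule to each of the 21 symbols of 334433344344344333443 gives the pieces 443 443 3 3 443 443 443 3 3 443 3 3 443 3 3 443 443 443 3 3 443, which concatenate to the answer.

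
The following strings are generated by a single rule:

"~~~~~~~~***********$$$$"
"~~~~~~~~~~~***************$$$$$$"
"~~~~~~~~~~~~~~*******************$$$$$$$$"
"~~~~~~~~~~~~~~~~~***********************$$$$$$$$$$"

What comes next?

Term n consists of 3n+2 ~'s, followed by 4n+3 *'s, followed by 2n $'s, where the shown terms are n = 2, 3, 4, 5.
Setting n = 6 gives 20, 27, 12 characters in each block.

~~~~~~~~~~~~~~~~~~~~***************************$$$$$$$$$$$$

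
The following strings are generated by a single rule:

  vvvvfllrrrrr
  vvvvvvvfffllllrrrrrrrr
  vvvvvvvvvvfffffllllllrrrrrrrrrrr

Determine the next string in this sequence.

The n-th term is 3n+1 v's then 2n-1 f's then 2n l's then 3n+2 r's (n = 1, 2, …).
At n = 4 the blocks have lengths 13, 7, 8, 14.

vvvvvvvvvvvvvfffffffllllllllrrrrrrrrrrrrrr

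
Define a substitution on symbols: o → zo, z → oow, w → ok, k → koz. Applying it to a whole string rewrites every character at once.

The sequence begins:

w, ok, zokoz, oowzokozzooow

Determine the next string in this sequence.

Applying the rule to each of the 13 symbols of oowzokozzooow gives the pieces zo zo ok oow zo koz zo oow oow zo zo zo ok, which concatenate to the answer.

zozookoowzokozzooowoowzozozook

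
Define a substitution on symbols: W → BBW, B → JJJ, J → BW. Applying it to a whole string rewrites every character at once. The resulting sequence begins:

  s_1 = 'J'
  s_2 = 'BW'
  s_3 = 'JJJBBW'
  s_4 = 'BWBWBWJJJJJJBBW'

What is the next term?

JJJBBWJJJBBWJJJBBWBWBWBWBWBWBWJJJJJJBBW

Applying the rule to each of the 15 symbols of BWBWBWJJJJJJBBW gives the pieces JJJ BBW JJJ BBW JJJ BBW BW BW BW BW BW BW JJJ JJJ BBW, which concatenate to the answer.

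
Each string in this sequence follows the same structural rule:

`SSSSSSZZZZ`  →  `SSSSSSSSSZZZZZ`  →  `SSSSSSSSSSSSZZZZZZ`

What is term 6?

Term n consists of 3n S's, followed by n+2 Z's, where the shown terms are n = 2, 3, 4.
For term 6, n = 7, so the run lengths are 21, 9.

SSSSSSSSSSSSSSSSSSSSSZZZZZZZZZ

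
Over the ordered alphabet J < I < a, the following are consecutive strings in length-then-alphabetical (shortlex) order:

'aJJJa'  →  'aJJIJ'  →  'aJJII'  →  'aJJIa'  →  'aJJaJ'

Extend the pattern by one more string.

The successor of aJJaJ increments the rightmost position that isn't already a and resets every position after it to J.

aJJaI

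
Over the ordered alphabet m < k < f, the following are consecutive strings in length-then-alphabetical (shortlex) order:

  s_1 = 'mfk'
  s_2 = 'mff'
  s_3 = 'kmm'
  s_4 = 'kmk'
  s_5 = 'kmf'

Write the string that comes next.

kkm

The successor of kmf increments the rightmost position that isn't already f and resets every position after it to m.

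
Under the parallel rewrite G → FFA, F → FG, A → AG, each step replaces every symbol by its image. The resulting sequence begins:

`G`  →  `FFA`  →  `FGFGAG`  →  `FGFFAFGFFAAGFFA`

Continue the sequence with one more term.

Rewriting the 15 symbols of FGFFAFGFFAAGFFA one by one yields FG FFA FG FG AG FG FFA FG FG AG AG FFA FG FG AG; concatenated:

FGFFAFGFGAGFGFFAFGFGAGAGFFAFGFGAG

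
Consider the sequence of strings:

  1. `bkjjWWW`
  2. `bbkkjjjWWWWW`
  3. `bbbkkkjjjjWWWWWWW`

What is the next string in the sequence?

Reading off run lengths: b runs 1, 2, 3; k runs 1, 2, 3; j runs 2, 3, 4; W runs 3, 5, 7 — each is linear in n (n = 1, 2, …).
Setting n = 4 gives 4, 4, 5, 9 characters in each block.

bbbbkkkkjjjjjWWWWWWWWW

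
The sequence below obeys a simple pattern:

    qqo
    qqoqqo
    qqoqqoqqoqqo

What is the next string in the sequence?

Each string is two copies of the previous one concatenated.
So the next term is two copies of qqoqqoqqoqqo.

qqoqqoqqoqqoqqoqqoqqoqqo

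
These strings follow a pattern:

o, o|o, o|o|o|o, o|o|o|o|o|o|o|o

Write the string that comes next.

o|o|o|o|o|o|o|o|o|o|o|o|o|o|o|o

Each string is two copies of the previous one joined by '|'.
One more doubling of o|o|o|o|o|o|o|o gives the answer.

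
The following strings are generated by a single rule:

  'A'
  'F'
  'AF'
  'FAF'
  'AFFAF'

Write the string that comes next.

FAFAFFAF

This is a Fibonacci-style word recurrence s(k) = s(k−2)·s(k−1): e.g. A·F = AF.
The next term joins FAF and AFFAF.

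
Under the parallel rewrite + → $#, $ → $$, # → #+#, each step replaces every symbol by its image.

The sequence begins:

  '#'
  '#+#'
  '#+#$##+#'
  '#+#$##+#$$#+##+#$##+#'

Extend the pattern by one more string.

Replace each of the 21 characters of #+#$##+#$$#+##+#$##+# in place — #+# $# #+# $$ #+# #+# $# #+# $$ $$ #+# $# #+# #+# $# #+# $$ #+# #+# $# #+# — and concatenate.

#+#$##+#$$#+##+#$##+#$$$$#+#$##+##+#$##+#$$#+##+#$##+#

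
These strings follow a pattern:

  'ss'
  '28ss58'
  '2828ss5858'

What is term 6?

Every step adds 28 to the front and 58 to the end of the previous string.
From 2828ss5858, 3 further steps: 2828ss5858 → 282828ss585858 → 28282828ss58585858 → (answer).

2828282828ss5858585858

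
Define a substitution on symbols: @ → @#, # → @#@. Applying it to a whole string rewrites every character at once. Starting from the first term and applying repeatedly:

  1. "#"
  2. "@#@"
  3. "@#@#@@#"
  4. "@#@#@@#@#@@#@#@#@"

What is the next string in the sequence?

@#@#@@#@#@@#@#@#@@#@#@@#@#@#@@#@#@@#@#@@#

φ(@#@#@@#@#@@#@#@#@) expands symbol-by-symbol to @# @#@ @# @#@ @# @# @#@ @# @#@ @# @# @#@ @# @#@ @# @#@ @#; joining the 17 pieces gives the next term.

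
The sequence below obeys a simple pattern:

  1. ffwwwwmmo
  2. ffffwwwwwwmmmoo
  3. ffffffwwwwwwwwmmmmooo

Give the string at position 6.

Reading off run lengths: f runs 2, 4, 6; w runs 4, 6, 8; m runs 2, 3, 4; o runs 1, 2, 3 — each is linear in n (n = 1, 2, …).
Setting n = 6 gives 12, 14, 7, 6 characters in each block.

ffffffffffffwwwwwwwwwwwwwwmmmmmmmoooooo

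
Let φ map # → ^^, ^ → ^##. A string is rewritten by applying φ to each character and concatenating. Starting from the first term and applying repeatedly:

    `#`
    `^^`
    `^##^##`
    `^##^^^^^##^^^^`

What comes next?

^##^^^^^##^##^##^##^##^^^^^##^##^##^##

Replace each of the 14 characters of ^##^^^^^##^^^^ in place — ^## ^^ ^^ ^## ^## ^## ^## ^## ^^ ^^ ^## ^## ^## ^## — and concatenate.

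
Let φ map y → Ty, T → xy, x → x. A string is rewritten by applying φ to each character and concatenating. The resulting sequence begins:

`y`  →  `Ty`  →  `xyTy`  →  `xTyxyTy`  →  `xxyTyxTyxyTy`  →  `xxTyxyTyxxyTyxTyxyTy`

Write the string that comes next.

xxxyTyxTyxyTyxxTyxyTyxxyTyxTyxyTy

φ(xxTyxyTyxxyTyxTyxyTy) expands symbol-by-symbol to x x xy Ty x Ty xy Ty x x Ty xy Ty x xy Ty x Ty xy Ty; joining the 20 pieces gives the next term.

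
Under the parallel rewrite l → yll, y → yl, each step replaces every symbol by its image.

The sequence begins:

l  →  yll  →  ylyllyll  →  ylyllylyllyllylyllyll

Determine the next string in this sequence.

Rewriting the 21 symbols of ylyllylyllyllylyllyll one by one yields yl yll yl yll yll yl yll yl yll yll yl yll yll yl yll yl yll yll yl yll yll; concatenated:

ylyllylyllyllylyllylyllyllylyllyllylyllylyllyllylyllyll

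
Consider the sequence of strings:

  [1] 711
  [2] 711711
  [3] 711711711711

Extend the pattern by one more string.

711711711711711711711711

s(k+1) = s(k)·s(k) — each term doubles the last.
So the next term is two copies of 711711711711.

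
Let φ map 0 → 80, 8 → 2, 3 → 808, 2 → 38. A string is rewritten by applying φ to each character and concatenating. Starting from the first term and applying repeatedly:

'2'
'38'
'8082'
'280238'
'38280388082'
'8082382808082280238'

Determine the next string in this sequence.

28023880823828028023838280388082

Applying the rule to each of the 19 symbols of 8082382808082280238 gives the pieces 2 80 2 38 808 2 38 2 80 2 80 2 38 38 2 80 38 808 2, which concatenate to the answer.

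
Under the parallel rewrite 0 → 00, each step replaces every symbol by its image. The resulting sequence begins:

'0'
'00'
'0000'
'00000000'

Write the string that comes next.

Rewriting each symbol of 00000000: 0→00, 0→00, 0→00, 0→00, 0→00, 0→00, 0→00, 0→00, which concatenates to 00 00 00 00 00 00 00 00.

0000000000000000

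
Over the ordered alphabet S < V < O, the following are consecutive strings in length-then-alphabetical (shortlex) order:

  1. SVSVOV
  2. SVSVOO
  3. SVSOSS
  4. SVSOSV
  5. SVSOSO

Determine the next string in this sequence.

Find the rightmost character of SVSOSO below O, bump it to the next letter, and reset everything to its right to S.

SVSOVS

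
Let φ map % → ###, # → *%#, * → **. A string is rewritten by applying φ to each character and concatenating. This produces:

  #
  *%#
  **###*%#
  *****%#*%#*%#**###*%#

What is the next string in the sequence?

**********###*%#**###*%#**###*%#*****%#*%#*%#**###*%#

Replace each of the 21 characters of *****%#*%#*%#**###*%# in place — ** ** ** ** ** ### *%# ** ### *%# ** ### *%# ** ** *%# *%# *%# ** ### *%# — and concatenate.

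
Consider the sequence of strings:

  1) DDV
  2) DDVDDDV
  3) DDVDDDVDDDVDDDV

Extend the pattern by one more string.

Each string is two copies of the previous one joined by 'D'.
So the next term is two copies of DDVDDDVDDDVDDDV with 'D' between the halves.

DDVDDDVDDDVDDDVDDDVDDDVDDDVDDDV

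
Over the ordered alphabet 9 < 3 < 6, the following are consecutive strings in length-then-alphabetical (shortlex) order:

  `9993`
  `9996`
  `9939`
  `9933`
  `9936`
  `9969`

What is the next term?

Find the rightmost character of 9969 below 6, bump it to the next letter, and reset everything to its right to 9.

9963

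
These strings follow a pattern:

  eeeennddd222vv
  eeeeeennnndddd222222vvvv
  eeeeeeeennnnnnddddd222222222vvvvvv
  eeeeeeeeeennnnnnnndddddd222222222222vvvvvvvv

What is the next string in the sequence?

eeeeeeeeeeeennnnnnnnnnddddddd222222222222222vvvvvvvvvv

Reading off run lengths: e runs 4, 6, 8, 10; n runs 2, 4, 6, 8; d runs 3, 4, 5, 6; 2 runs 3, 6, 9, 12; v runs 2, 4, 6, 8 — each is linear in n (n = 1, 2, …).
Setting n = 5 gives 12, 10, 7, 15, 10 characters in each block.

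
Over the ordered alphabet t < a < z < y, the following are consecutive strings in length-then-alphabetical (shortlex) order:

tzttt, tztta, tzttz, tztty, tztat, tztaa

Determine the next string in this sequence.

The successor of tztaa increments the rightmost position that isn't already y and resets every position after it to t.

tztaz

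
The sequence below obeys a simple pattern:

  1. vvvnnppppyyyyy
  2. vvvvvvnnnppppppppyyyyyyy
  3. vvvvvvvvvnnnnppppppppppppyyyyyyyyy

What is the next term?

The n-th term is 3n v's then n+1 n's then 4n p's then 2n+3 y's (n = 1, 2, …).
Setting n = 4 gives 12, 5, 16, 11 characters in each block.

vvvvvvvvvvvvnnnnnppppppppppppppppyyyyyyyyyyy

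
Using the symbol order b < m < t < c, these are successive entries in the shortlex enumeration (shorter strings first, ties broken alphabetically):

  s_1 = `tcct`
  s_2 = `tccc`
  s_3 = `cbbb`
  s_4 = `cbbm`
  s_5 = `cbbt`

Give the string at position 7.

cbmb

Stepping forward 2 times from cbbt: cbbt → cbbc, then the target.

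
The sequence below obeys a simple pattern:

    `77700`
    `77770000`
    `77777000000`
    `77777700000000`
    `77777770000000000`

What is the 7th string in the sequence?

77777777700000000000000

Term n consists of n+2 7's, followed by 2n 0's (n = 1, 2, …).
For term 7, n = 7, so the run lengths are 9, 14.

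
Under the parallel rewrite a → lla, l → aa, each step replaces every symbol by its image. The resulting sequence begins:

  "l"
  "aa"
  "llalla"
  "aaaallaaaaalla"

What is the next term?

Replace each of the 14 characters of aaaallaaaaalla in place — lla lla lla lla aa aa lla lla lla lla lla aa aa lla — and concatenate.

llallallallaaaaallallallallallaaaaalla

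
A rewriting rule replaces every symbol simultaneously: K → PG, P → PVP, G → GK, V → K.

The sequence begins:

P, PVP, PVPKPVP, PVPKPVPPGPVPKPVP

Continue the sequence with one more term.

Applying the rule to each of the 16 symbols of PVPKPVPPGPVPKPVP gives the pieces PVP K PVP PG PVP K PVP PVP GK PVP K PVP PG PVP K PVP, which concatenate to the answer.

PVPKPVPPGPVPKPVPPVPGKPVPKPVPPGPVPKPVP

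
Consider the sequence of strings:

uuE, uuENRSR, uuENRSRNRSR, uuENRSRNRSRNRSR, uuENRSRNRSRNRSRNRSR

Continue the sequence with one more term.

uuENRSRNRSRNRSRNRSRNRSR

Each term is the previous one with NRSR appended.
One more step from uuENRSRNRSRNRSRNRSR gives the answer.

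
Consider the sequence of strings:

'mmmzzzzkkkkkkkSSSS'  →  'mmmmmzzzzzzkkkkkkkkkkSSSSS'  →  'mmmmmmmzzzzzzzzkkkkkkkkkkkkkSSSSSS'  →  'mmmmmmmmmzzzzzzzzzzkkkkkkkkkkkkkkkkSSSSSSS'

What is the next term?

The n-th term is 2n-1 m's then 2n z's then 3n+1 k's then n+2 S's, where the shown terms are n = 2, 3, 4, 5.
For the next term, n = 6, so the run lengths are 11, 12, 19, 8.

mmmmmmmmmmmzzzzzzzzzzzzkkkkkkkkkkkkkkkkkkkSSSSSSSS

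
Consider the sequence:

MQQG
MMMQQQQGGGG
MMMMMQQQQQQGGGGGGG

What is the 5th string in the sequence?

Each string has the form M^{2n-1} Q^{2n} G^{3n-2} (n = 1, 2, …).
Setting n = 5 gives 9, 10, 13 characters in each block.

MMMMMMMMMQQQQQQQQQQGGGGGGGGGGGGG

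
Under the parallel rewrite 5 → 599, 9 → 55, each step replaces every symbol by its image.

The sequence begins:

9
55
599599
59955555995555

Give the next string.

Replace each of the 14 characters of 59955555995555 in place — 599 55 55 599 599 599 599 599 55 55 599 599 599 599 — and concatenate.

59955555995995995995995555599599599599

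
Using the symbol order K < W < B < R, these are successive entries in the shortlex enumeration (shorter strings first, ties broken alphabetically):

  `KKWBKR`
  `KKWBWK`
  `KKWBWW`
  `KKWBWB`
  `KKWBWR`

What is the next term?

Treat KKWBWR as a base-4 numeral over the given alphabet and add one, carrying through any trailing R's.

KKWBBK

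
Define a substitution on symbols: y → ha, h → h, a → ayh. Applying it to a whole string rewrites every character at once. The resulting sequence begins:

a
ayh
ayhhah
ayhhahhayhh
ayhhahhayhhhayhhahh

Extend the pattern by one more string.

Rewriting the 19 symbols of ayhhahhayhhhayhhahh one by one yields ayh ha h h ayh h h ayh ha h h h ayh ha h h ayh h h; concatenated:

ayhhahhayhhhayhhahhhayhhahhayhhh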